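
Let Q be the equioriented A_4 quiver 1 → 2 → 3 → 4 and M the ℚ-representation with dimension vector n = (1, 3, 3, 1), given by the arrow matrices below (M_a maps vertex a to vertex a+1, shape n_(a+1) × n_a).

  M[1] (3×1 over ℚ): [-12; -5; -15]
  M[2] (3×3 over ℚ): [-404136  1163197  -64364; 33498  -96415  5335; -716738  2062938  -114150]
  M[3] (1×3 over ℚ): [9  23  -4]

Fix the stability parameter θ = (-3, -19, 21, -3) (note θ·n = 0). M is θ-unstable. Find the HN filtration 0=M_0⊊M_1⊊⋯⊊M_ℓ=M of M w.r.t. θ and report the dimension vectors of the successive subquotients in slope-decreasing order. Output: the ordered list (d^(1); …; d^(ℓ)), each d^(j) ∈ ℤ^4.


Interval decomposition of M: I[1,4], I[2,3]^2.
HN type (ℓ=4): μ^(1)=21; μ^(2)=9; μ^(3)=-11; μ^(4)=-19

((0, 0, 2, 0); (0, 0, 1, 1); (1, 1, 0, 0); (0, 2, 0, 0))


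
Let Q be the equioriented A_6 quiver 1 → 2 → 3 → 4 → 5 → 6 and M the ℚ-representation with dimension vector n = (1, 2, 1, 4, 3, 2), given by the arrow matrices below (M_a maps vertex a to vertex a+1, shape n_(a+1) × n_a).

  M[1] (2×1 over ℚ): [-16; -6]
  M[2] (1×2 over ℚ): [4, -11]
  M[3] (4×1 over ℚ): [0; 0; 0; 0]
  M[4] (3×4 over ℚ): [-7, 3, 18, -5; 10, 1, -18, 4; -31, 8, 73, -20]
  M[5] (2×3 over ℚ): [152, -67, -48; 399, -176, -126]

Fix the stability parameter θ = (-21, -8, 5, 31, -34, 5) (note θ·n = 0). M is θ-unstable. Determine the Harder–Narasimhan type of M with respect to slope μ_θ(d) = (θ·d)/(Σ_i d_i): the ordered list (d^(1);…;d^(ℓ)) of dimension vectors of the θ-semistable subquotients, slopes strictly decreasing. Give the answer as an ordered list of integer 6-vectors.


Interval decomposition of M: I[1,3], I[2,2], I[4,4], I[4,5], I[4,6]^2.
HN type (ℓ=5): μ^(1)=31; μ^(2)=5; μ^(3)=-3/2; μ^(4)=-8; μ^(5)=-21

((0, 0, 0, 1, 0, 0); (0, 0, 1, 0, 0, 2); (0, 0, 0, 3, 3, 0); (0, 2, 0, 0, 0, 0); (1, 0, 0, 0, 0, 0))


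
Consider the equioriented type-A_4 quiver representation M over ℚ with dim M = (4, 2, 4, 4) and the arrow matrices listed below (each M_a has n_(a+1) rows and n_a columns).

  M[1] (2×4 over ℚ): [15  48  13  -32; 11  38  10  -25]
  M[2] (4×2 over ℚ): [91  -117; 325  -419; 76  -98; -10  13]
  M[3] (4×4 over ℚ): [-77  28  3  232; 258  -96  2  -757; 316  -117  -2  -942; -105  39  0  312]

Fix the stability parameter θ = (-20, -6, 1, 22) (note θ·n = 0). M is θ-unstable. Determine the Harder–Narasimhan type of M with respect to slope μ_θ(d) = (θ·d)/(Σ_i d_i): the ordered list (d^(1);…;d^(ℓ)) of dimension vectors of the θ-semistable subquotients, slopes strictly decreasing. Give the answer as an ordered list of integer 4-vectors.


Barcode: M ≅ I[1,1]^2, I[1,4]^2, I[3,4]^2. HN layers by μ_θ (4 steps, strictly decreasing):
  μ^(1)=22; μ^(2)=1; μ^(3)=-6; μ^(4)=-20

((0, 0, 0, 4); (0, 0, 4, 0); (0, 2, 0, 0); (4, 0, 0, 0))


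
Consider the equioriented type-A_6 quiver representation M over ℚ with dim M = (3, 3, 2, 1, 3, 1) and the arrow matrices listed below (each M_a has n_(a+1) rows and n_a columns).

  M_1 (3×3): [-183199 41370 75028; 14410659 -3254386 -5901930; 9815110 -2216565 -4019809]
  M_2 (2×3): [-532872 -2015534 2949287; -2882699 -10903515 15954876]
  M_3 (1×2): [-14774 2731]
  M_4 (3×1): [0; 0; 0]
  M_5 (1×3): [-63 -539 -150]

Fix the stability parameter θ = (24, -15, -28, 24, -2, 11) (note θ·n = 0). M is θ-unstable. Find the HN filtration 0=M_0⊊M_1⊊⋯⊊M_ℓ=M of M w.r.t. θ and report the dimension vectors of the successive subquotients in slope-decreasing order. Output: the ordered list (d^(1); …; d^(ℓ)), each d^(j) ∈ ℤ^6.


Via rank(M_{q-1}∘⋯∘M_p): M ≅ I[1,2], I[1,3], I[1,4], I[5,5]^2, I[5,6].
μ_θ-semistable layers: μ^(1)=24; μ^(2)=11; μ^(3)=9/2; μ^(4)=-2; μ^(5)=-19/3

((0, 0, 0, 1, 0, 0); (0, 0, 0, 0, 0, 1); (1, 1, 0, 0, 0, 0); (0, 0, 0, 0, 3, 0); (2, 2, 2, 0, 0, 0))


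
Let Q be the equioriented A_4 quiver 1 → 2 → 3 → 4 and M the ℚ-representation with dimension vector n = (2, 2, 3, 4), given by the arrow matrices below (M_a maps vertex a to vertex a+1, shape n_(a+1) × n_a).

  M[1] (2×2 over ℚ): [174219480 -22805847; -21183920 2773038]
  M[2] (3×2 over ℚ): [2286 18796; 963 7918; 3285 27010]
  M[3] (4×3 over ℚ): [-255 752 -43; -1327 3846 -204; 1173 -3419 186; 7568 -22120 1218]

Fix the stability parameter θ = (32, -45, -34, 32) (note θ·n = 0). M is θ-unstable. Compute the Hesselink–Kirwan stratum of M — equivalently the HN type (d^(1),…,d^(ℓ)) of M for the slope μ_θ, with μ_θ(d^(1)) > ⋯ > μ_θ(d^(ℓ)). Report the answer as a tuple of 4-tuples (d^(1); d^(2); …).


Interval decomposition of M: I[1,1], I[1,4], I[2,2], I[3,4]^2, I[4,4].
HN type (ℓ=4): μ^(1)=32; μ^(2)=-47/3; μ^(3)=-34; μ^(4)=-45

((1, 0, 0, 4); (1, 1, 1, 0); (0, 0, 2, 0); (0, 1, 0, 0))


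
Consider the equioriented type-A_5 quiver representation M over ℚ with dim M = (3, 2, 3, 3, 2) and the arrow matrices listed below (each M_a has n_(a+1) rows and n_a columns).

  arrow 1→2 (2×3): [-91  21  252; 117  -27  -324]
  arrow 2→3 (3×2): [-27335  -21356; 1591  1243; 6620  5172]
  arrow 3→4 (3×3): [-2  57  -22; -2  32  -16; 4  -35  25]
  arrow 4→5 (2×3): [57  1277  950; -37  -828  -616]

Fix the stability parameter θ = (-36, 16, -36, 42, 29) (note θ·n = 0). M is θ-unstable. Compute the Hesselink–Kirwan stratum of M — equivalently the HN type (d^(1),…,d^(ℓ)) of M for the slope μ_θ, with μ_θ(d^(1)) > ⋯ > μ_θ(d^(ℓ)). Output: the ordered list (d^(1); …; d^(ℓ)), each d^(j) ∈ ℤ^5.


Interval decomposition of M: I[1,1]^2, I[1,5], I[2,5], I[3,4].
HN type (ℓ=4): μ^(1)=42; μ^(2)=71/2; μ^(3)=-10; μ^(4)=-36

((0, 0, 0, 1, 0); (0, 0, 0, 2, 2); (0, 2, 2, 0, 0); (3, 0, 1, 0, 0))


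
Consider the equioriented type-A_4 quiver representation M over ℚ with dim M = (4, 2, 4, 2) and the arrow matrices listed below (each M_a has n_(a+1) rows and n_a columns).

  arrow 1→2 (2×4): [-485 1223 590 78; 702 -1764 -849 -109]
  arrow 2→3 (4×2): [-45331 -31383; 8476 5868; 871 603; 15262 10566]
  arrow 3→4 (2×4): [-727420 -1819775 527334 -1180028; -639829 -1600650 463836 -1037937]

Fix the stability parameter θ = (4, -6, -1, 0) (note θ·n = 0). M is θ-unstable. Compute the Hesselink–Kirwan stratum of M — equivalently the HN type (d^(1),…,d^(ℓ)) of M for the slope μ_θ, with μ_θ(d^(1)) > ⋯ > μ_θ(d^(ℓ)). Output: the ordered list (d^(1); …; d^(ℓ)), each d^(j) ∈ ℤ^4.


Interval decomposition of M: I[1,1]^2, I[1,2], I[1,4], I[3,3]^2, I[3,4].
HN type (ℓ=3): μ^(1)=4; μ^(2)=0; μ^(3)=-1

((2, 0, 0, 0); (0, 0, 0, 2); (2, 2, 4, 0))


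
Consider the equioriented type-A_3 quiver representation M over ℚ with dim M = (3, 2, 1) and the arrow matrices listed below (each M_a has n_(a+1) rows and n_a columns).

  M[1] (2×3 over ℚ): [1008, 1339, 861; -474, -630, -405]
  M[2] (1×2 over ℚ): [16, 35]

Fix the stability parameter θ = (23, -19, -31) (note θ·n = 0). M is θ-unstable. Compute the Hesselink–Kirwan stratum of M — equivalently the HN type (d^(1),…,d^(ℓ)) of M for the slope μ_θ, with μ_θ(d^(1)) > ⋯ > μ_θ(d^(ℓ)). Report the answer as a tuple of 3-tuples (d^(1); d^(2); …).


Interval decomposition of M: I[1,1], I[1,2], I[1,3].
HN type (ℓ=3): μ^(1)=23; μ^(2)=2; μ^(3)=-9

((1, 0, 0); (1, 1, 0); (1, 1, 1))


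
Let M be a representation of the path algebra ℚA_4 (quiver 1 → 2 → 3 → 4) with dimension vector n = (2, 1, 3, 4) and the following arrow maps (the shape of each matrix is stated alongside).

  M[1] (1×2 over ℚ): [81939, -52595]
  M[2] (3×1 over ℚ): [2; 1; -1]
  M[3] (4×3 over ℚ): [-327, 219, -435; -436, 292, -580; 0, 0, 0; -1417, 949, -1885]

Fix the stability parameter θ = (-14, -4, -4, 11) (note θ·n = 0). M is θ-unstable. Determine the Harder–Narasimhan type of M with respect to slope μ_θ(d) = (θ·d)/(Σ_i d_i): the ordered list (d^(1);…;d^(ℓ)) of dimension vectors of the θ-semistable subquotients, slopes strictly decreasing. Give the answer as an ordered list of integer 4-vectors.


Interval decomposition of M: I[1,1], I[1,3], I[3,3], I[3,4], I[4,4]^3.
HN type (ℓ=3): μ^(1)=11; μ^(2)=-4; μ^(3)=-14

((0, 0, 0, 4); (0, 1, 3, 0); (2, 0, 0, 0))


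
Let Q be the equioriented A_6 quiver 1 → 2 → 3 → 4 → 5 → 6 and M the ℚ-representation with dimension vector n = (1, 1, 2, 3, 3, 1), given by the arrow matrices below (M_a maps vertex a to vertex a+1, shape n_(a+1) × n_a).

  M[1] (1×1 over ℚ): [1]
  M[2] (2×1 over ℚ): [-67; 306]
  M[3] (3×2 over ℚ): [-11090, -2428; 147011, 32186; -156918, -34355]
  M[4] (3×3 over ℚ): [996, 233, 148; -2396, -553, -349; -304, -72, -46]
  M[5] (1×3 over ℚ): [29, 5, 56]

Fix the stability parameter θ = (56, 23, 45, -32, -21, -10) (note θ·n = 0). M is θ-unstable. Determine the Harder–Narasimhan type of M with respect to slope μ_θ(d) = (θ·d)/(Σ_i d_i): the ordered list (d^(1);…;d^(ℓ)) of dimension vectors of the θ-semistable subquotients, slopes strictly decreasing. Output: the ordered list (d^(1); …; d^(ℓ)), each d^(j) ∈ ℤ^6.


Interval decomposition of M: I[1,6], I[3,5], I[4,4], I[5,5].
HN type (ℓ=4): μ^(1)=61/6; μ^(2)=-8/3; μ^(3)=-21; μ^(4)=-32

((1, 1, 1, 1, 1, 1); (0, 0, 1, 1, 1, 0); (0, 0, 0, 0, 1, 0); (0, 0, 0, 1, 0, 0))


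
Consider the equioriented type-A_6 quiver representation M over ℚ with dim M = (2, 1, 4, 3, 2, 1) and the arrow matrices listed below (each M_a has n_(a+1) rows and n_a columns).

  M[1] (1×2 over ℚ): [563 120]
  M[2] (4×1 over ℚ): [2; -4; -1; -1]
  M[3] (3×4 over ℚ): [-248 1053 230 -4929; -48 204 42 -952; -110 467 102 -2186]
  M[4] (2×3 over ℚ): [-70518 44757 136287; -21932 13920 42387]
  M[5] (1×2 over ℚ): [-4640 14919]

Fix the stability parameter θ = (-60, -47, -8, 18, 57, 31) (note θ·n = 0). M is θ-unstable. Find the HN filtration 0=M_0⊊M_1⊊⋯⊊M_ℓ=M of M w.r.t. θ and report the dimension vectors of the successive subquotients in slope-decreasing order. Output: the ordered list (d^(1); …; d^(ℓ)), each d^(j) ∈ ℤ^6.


Via rank(M_{q-1}∘⋯∘M_p): M ≅ I[1,1], I[1,4], I[3,3], I[3,5], I[3,6].
μ_θ-semistable layers: μ^(1)=57; μ^(2)=44; μ^(3)=18; μ^(4)=-8; μ^(5)=-47; μ^(6)=-60

((0, 0, 0, 0, 1, 0); (0, 0, 0, 0, 1, 1); (0, 0, 0, 3, 0, 0); (0, 0, 4, 0, 0, 0); (0, 1, 0, 0, 0, 0); (2, 0, 0, 0, 0, 0))


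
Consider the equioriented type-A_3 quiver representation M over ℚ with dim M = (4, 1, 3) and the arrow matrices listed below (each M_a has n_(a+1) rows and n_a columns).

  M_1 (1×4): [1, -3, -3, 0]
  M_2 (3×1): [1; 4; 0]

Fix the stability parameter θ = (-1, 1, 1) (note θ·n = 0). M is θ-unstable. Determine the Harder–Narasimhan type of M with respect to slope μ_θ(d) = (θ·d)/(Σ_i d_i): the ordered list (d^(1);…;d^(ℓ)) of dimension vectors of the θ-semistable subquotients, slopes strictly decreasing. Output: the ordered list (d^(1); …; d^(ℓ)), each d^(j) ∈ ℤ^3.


Interval decomposition of M: I[1,1]^3, I[1,3], I[3,3]^2.
HN type (ℓ=2): μ^(1)=1; μ^(2)=-1

((0, 1, 3); (4, 0, 0))


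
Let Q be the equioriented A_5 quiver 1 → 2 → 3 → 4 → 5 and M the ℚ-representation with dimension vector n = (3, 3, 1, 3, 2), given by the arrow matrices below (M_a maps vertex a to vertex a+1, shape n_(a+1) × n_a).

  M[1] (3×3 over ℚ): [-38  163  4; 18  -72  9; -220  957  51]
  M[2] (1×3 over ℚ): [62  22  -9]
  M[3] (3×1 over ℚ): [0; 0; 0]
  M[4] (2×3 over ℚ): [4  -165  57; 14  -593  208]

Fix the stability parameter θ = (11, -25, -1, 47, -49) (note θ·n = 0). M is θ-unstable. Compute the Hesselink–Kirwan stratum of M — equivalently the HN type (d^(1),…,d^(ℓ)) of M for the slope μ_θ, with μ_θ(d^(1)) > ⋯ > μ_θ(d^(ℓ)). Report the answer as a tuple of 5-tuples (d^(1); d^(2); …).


Via rank(M_{q-1}∘⋯∘M_p): M ≅ I[1,1], I[1,2], I[1,3], I[2,2], I[4,4], I[4,5]^2.
μ_θ-semistable layers: μ^(1)=47; μ^(2)=11; μ^(3)=-1; μ^(4)=-7; μ^(5)=-25

((0, 0, 0, 1, 0); (1, 0, 0, 0, 0); (0, 0, 1, 2, 2); (2, 2, 0, 0, 0); (0, 1, 0, 0, 0))


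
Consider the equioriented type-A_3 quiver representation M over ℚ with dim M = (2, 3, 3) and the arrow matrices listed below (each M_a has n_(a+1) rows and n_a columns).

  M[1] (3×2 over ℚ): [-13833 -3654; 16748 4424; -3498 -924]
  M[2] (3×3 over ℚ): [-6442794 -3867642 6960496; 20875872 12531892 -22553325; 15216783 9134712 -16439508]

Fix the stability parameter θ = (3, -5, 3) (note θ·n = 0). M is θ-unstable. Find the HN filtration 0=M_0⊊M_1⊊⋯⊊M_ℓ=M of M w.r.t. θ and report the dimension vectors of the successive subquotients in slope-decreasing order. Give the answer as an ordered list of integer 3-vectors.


Via rank(M_{q-1}∘⋯∘M_p): M ≅ I[1,1], I[1,3], I[2,3]^2.
μ_θ-semistable layers: μ^(1)=3; μ^(2)=-1; μ^(3)=-5

((1, 0, 3); (1, 1, 0); (0, 2, 0))


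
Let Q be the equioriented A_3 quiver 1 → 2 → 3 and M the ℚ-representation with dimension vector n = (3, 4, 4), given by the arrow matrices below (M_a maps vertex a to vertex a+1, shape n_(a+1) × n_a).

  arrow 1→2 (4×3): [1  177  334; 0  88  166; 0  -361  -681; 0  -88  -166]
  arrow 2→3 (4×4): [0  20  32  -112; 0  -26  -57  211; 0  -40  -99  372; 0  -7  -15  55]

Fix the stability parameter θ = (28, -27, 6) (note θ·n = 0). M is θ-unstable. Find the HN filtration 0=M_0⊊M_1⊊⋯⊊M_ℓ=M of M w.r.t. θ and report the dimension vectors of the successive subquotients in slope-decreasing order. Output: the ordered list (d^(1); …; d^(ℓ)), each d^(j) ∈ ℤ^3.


Barcode: M ≅ I[1,2], I[1,3]^2, I[2,3], I[3,3]. HN layers by μ_θ (3 steps, strictly decreasing):
  μ^(1)=6; μ^(2)=1/2; μ^(3)=-27

((0, 0, 4); (3, 3, 0); (0, 1, 0))


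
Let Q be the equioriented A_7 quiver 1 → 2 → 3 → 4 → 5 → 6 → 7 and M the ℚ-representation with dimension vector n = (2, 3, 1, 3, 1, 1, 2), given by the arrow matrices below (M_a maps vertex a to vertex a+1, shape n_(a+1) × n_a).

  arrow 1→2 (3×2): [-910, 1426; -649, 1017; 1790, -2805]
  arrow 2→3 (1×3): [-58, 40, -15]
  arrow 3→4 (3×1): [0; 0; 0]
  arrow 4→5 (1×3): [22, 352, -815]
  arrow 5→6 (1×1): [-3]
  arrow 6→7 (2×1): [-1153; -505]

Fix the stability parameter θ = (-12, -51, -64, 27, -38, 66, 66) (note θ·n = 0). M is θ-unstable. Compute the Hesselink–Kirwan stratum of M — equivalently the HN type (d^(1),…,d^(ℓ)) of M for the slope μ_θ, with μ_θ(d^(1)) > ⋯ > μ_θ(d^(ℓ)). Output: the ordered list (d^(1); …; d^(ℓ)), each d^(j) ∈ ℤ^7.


Interval decomposition of M: I[1,2], I[1,3], I[2,2], I[4,4]^2, I[4,7], I[7,7].
HN type (ℓ=6): μ^(1)=66; μ^(2)=27; μ^(3)=-11/2; μ^(4)=-63/2; μ^(5)=-127/3; μ^(6)=-51

((0, 0, 0, 0, 0, 1, 2); (0, 0, 0, 2, 0, 0, 0); (0, 0, 0, 1, 1, 0, 0); (1, 1, 0, 0, 0, 0, 0); (1, 1, 1, 0, 0, 0, 0); (0, 1, 0, 0, 0, 0, 0))


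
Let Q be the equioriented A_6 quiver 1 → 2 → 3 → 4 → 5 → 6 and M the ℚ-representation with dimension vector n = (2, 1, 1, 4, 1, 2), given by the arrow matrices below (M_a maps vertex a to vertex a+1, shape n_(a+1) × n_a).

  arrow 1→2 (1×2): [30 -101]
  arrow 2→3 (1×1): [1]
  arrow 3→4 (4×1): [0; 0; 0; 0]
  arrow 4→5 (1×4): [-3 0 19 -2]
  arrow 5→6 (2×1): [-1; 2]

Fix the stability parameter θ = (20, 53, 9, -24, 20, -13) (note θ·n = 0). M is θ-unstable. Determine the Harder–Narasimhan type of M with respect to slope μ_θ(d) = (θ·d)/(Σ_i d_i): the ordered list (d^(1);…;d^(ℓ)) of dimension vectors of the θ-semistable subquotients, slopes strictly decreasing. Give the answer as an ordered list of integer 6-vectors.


Interval decomposition of M: I[1,1], I[1,3], I[4,4]^3, I[4,6], I[6,6].
HN type (ℓ=5): μ^(1)=31; μ^(2)=20; μ^(3)=7/2; μ^(4)=-13; μ^(5)=-24

((0, 1, 1, 0, 0, 0); (2, 0, 0, 0, 0, 0); (0, 0, 0, 0, 1, 1); (0, 0, 0, 0, 0, 1); (0, 0, 0, 4, 0, 0))


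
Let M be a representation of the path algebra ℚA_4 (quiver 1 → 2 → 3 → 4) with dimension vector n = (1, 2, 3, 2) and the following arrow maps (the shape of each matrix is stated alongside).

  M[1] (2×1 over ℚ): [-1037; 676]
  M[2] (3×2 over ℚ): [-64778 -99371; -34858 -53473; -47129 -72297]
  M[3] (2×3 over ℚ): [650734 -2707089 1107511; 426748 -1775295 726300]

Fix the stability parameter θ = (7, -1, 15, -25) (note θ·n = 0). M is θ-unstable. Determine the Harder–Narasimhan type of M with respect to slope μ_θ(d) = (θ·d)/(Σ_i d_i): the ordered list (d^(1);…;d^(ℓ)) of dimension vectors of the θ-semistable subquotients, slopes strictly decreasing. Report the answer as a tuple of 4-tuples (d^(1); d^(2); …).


Barcode: M ≅ I[1,4], I[2,4], I[3,3]. HN layers by μ_θ (3 steps, strictly decreasing):
  μ^(1)=15; μ^(2)=-1; μ^(3)=-11/3

((0, 0, 1, 0); (1, 1, 1, 1); (0, 1, 1, 1))


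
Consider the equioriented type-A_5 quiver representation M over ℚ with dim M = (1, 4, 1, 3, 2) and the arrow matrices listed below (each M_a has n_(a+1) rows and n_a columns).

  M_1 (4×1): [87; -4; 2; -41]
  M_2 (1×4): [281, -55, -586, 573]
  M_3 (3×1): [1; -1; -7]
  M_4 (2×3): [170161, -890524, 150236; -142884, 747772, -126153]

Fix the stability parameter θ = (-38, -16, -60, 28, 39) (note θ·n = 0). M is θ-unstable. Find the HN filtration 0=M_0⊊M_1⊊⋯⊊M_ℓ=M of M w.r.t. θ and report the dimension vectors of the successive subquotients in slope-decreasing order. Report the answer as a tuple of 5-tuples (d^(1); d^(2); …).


Via rank(M_{q-1}∘⋯∘M_p): M ≅ I[1,5], I[2,2]^3, I[4,4], I[4,5].
μ_θ-semistable layers: μ^(1)=39; μ^(2)=28; μ^(3)=-16; μ^(4)=-38

((0, 0, 0, 0, 2); (0, 0, 0, 3, 0); (0, 3, 0, 0, 0); (1, 1, 1, 0, 0))


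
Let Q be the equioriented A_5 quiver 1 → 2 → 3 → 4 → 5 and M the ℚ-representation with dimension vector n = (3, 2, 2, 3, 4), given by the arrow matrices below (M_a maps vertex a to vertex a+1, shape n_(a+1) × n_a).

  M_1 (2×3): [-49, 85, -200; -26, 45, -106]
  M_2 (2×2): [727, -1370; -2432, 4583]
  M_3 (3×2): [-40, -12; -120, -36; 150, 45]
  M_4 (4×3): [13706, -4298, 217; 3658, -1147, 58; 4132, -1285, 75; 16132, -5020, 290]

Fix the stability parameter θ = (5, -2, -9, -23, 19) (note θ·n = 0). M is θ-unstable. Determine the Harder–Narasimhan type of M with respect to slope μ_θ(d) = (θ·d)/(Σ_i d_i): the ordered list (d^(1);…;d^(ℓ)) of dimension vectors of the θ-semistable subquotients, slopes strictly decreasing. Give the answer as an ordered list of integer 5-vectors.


Interval decomposition of M: I[1,1], I[1,3], I[1,5], I[4,4], I[4,5], I[5,5]^2.
HN type (ℓ=5): μ^(1)=19; μ^(2)=5; μ^(3)=-2; μ^(4)=-29/4; μ^(5)=-23

((0, 0, 0, 0, 4); (1, 0, 0, 0, 0); (1, 1, 1, 0, 0); (1, 1, 1, 1, 0); (0, 0, 0, 2, 0))


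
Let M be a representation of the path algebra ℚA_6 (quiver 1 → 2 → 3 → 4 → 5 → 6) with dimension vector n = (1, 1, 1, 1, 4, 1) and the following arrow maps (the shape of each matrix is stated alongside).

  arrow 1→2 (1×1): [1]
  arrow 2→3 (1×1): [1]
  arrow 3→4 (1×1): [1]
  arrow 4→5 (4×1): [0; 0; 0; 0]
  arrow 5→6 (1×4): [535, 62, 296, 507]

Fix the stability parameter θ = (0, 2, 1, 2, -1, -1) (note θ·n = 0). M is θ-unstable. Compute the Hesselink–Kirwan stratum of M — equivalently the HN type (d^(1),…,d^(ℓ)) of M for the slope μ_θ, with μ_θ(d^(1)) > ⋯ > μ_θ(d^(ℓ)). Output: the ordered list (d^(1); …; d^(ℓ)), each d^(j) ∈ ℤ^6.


Interval decomposition of M: I[1,4], I[5,5]^3, I[5,6].
HN type (ℓ=4): μ^(1)=2; μ^(2)=3/2; μ^(3)=0; μ^(4)=-1

((0, 0, 0, 1, 0, 0); (0, 1, 1, 0, 0, 0); (1, 0, 0, 0, 0, 0); (0, 0, 0, 0, 4, 1))


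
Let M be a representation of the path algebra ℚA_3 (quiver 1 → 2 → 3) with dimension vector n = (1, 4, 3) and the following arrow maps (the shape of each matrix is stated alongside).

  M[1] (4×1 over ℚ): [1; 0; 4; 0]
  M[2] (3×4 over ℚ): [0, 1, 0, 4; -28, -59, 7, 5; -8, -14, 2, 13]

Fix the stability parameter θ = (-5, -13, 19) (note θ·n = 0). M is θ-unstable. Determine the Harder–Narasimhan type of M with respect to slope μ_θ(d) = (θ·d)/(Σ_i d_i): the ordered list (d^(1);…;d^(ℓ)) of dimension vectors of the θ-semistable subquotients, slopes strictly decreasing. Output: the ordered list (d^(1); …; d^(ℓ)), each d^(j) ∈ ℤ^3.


Via rank(M_{q-1}∘⋯∘M_p): M ≅ I[1,2], I[2,3]^3.
μ_θ-semistable layers: μ^(1)=19; μ^(2)=-9; μ^(3)=-13

((0, 0, 3); (1, 1, 0); (0, 3, 0))


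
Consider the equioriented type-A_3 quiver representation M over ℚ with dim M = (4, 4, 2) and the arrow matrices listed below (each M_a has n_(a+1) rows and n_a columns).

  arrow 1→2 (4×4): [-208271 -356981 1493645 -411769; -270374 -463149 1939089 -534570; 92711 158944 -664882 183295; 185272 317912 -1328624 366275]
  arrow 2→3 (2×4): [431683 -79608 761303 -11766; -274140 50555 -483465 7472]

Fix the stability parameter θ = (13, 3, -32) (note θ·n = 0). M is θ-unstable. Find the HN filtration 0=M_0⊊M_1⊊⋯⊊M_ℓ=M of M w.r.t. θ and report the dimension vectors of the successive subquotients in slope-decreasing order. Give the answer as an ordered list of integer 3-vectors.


Interval decomposition of M: I[1,2]^2, I[1,3]^2.
HN type (ℓ=2): μ^(1)=8; μ^(2)=-16/3

((2, 2, 0); (2, 2, 2))


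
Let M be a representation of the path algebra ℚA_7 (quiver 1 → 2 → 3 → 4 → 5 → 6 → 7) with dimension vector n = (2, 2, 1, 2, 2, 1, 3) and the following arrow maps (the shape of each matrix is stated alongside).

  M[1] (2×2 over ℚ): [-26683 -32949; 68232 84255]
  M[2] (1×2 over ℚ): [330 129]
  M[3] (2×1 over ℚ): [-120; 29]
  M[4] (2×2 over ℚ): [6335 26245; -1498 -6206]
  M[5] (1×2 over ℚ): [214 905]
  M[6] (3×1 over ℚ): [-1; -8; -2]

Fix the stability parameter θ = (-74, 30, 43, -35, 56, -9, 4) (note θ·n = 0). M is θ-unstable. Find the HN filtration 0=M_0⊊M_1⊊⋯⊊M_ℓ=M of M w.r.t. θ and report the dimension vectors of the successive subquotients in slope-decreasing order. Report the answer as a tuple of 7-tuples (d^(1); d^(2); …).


Interval decomposition of M: I[1,2], I[1,5], I[4,4], I[5,7], I[7,7]^2.
HN type (ℓ=7): μ^(1)=56; μ^(2)=30; μ^(3)=17; μ^(4)=38/3; μ^(5)=4; μ^(6)=-35; μ^(7)=-74

((0, 0, 0, 0, 1, 0, 0); (0, 1, 0, 0, 0, 0, 0); (0, 0, 0, 0, 1, 1, 1); (0, 1, 1, 1, 0, 0, 0); (0, 0, 0, 0, 0, 0, 2); (0, 0, 0, 1, 0, 0, 0); (2, 0, 0, 0, 0, 0, 0))


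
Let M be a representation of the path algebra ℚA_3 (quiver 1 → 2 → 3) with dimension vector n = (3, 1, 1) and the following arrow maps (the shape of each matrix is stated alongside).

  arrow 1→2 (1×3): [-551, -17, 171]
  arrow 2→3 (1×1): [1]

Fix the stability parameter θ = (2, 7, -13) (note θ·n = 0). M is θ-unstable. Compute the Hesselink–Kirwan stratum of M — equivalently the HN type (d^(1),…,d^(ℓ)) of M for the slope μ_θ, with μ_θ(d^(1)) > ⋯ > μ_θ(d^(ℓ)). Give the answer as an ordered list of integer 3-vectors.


Barcode: M ≅ I[1,1]^2, I[1,3]. HN layers by μ_θ (2 steps, strictly decreasing):
  μ^(1)=2; μ^(2)=-4/3

((2, 0, 0); (1, 1, 1))


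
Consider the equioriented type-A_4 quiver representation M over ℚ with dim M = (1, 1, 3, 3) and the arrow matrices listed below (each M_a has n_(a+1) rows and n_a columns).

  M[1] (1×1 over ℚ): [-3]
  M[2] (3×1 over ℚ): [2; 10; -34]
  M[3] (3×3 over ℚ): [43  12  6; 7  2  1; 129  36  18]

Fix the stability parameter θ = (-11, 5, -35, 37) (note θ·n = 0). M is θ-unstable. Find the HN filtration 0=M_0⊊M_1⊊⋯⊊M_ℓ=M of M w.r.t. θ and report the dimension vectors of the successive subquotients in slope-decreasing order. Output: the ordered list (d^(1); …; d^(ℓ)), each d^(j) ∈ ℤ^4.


Interval decomposition of M: I[1,4], I[3,3], I[3,4], I[4,4].
HN type (ℓ=3): μ^(1)=37; μ^(2)=-41/3; μ^(3)=-35

((0, 0, 0, 3); (1, 1, 1, 0); (0, 0, 2, 0))


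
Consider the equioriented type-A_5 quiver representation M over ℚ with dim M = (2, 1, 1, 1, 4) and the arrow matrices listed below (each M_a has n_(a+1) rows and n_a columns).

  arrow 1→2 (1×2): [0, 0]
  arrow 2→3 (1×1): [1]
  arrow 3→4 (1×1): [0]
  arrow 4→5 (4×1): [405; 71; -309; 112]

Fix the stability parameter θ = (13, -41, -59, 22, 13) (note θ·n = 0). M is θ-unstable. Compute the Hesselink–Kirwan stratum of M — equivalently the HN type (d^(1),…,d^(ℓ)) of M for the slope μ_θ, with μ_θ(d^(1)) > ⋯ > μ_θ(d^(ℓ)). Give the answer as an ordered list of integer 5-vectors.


Via rank(M_{q-1}∘⋯∘M_p): M ≅ I[1,1]^2, I[2,3], I[4,5], I[5,5]^3.
μ_θ-semistable layers: μ^(1)=35/2; μ^(2)=13; μ^(3)=-50

((0, 0, 0, 1, 1); (2, 0, 0, 0, 3); (0, 1, 1, 0, 0))


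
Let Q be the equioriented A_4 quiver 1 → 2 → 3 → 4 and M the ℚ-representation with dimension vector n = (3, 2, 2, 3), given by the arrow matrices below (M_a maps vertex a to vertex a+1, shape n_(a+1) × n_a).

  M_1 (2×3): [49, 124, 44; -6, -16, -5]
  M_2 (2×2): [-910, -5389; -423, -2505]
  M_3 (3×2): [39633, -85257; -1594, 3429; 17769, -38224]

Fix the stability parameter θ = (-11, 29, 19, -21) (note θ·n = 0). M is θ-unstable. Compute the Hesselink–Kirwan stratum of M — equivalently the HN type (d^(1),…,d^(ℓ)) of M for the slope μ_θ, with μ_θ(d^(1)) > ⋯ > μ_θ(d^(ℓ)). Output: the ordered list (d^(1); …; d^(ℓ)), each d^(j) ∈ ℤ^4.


Barcode: M ≅ I[1,1], I[1,4]^2, I[4,4]. HN layers by μ_θ (3 steps, strictly decreasing):
  μ^(1)=9; μ^(2)=-11; μ^(3)=-21

((0, 2, 2, 2); (3, 0, 0, 0); (0, 0, 0, 1))


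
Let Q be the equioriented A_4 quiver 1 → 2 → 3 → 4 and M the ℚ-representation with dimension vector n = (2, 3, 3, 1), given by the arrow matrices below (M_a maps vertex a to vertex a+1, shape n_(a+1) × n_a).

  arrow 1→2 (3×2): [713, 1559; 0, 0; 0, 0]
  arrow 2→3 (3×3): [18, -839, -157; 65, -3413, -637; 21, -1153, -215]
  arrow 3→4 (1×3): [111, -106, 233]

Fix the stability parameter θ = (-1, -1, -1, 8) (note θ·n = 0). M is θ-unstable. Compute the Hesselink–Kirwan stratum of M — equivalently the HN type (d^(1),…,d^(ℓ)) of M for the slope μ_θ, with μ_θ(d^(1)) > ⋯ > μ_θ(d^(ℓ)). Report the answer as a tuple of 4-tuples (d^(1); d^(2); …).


Via rank(M_{q-1}∘⋯∘M_p): M ≅ I[1,1], I[1,4], I[2,3]^2.
μ_θ-semistable layers: μ^(1)=8; μ^(2)=-1

((0, 0, 0, 1); (2, 3, 3, 0))


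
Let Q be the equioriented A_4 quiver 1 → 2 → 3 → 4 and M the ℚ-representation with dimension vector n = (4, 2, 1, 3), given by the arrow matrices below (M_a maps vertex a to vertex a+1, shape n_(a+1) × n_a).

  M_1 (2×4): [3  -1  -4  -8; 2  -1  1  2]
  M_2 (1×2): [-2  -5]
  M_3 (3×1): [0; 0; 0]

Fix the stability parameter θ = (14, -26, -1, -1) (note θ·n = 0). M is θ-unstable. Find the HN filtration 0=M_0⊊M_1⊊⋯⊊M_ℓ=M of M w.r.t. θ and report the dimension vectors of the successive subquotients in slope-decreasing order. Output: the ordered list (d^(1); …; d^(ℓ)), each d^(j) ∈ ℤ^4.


Barcode: M ≅ I[1,1]^2, I[1,2], I[1,3], I[4,4]^3. HN layers by μ_θ (3 steps, strictly decreasing):
  μ^(1)=14; μ^(2)=-1; μ^(3)=-6

((2, 0, 0, 0); (0, 0, 1, 3); (2, 2, 0, 0))


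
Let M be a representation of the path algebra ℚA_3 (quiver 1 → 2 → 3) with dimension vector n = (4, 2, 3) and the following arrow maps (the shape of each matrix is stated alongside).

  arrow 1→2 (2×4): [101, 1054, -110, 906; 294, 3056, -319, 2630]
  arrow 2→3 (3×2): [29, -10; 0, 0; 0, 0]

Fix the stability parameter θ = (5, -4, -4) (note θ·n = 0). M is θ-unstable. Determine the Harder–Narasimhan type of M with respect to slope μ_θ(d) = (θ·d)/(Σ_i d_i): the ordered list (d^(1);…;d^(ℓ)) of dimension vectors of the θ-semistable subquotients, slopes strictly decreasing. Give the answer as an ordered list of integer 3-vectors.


Barcode: M ≅ I[1,1]^2, I[1,2], I[1,3], I[3,3]^2. HN layers by μ_θ (4 steps, strictly decreasing):
  μ^(1)=5; μ^(2)=1/2; μ^(3)=-1; μ^(4)=-4

((2, 0, 0); (1, 1, 0); (1, 1, 1); (0, 0, 2))


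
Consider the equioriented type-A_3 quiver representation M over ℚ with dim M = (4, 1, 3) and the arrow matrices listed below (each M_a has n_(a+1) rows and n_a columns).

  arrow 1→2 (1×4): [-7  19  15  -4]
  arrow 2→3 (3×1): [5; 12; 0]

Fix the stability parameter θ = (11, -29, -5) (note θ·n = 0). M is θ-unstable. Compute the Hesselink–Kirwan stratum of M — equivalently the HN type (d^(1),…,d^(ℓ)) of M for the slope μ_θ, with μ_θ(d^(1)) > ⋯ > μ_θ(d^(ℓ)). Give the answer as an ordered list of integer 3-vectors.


Barcode: M ≅ I[1,1]^3, I[1,3], I[3,3]^2. HN layers by μ_θ (3 steps, strictly decreasing):
  μ^(1)=11; μ^(2)=-5; μ^(3)=-9

((3, 0, 0); (0, 0, 3); (1, 1, 0))


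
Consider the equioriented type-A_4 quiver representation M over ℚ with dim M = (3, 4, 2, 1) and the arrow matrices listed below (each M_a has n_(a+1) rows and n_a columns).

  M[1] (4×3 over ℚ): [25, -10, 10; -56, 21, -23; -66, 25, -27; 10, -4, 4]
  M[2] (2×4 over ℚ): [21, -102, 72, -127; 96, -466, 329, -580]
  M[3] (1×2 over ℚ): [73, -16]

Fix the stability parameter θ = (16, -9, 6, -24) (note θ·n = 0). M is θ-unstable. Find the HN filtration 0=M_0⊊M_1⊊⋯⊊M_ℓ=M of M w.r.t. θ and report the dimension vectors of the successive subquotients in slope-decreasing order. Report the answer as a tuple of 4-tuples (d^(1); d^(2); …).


Via rank(M_{q-1}∘⋯∘M_p): M ≅ I[1,1], I[1,3], I[1,4], I[2,2]^2.
μ_θ-semistable layers: μ^(1)=16; μ^(2)=6; μ^(3)=7/2; μ^(4)=-11/4; μ^(5)=-9

((1, 0, 0, 0); (0, 0, 1, 0); (1, 1, 0, 0); (1, 1, 1, 1); (0, 2, 0, 0))


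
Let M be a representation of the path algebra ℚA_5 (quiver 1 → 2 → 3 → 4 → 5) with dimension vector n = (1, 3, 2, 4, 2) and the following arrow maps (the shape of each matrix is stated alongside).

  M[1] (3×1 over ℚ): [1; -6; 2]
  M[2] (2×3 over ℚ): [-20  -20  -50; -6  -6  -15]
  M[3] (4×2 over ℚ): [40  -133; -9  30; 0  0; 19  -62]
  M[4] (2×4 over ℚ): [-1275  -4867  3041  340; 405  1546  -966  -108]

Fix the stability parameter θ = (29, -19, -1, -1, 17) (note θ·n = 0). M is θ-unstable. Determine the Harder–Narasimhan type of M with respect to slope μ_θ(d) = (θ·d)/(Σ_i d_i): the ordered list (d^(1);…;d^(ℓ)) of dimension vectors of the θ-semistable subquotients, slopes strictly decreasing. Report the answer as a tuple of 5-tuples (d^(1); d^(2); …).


Interval decomposition of M: I[1,2], I[2,2], I[2,5], I[3,5], I[4,4]^2.
HN type (ℓ=4): μ^(1)=17; μ^(2)=5; μ^(3)=-1; μ^(4)=-19

((0, 0, 0, 0, 2); (1, 1, 0, 0, 0); (0, 0, 2, 4, 0); (0, 2, 0, 0, 0))


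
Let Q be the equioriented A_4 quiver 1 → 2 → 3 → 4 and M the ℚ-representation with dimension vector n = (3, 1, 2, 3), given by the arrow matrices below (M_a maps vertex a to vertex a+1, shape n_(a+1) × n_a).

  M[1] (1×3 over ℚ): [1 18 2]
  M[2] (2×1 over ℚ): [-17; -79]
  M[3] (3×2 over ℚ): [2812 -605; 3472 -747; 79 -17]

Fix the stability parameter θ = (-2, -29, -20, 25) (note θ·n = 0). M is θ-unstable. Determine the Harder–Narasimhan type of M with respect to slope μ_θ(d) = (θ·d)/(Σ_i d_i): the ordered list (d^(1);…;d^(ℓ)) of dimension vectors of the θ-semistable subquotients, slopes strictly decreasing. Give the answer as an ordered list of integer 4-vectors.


Interval decomposition of M: I[1,1]^2, I[1,4], I[3,4], I[4,4].
HN type (ℓ=4): μ^(1)=25; μ^(2)=-2; μ^(3)=-17; μ^(4)=-20

((0, 0, 0, 3); (2, 0, 0, 0); (1, 1, 1, 0); (0, 0, 1, 0))


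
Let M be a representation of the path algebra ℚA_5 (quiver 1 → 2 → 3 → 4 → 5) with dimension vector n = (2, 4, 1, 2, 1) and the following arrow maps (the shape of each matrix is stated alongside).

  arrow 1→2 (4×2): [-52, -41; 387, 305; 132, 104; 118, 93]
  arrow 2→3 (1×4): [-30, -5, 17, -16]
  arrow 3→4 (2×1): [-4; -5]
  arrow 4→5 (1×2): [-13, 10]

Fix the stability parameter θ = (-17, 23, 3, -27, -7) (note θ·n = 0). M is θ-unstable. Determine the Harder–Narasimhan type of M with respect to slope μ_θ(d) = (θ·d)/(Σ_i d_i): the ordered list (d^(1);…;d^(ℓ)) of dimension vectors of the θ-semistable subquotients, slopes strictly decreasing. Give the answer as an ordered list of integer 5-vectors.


Interval decomposition of M: I[1,2], I[1,5], I[2,2]^2, I[4,4].
HN type (ℓ=4): μ^(1)=23; μ^(2)=-2; μ^(3)=-17; μ^(4)=-27

((0, 3, 0, 0, 0); (0, 1, 1, 1, 1); (2, 0, 0, 0, 0); (0, 0, 0, 1, 0))


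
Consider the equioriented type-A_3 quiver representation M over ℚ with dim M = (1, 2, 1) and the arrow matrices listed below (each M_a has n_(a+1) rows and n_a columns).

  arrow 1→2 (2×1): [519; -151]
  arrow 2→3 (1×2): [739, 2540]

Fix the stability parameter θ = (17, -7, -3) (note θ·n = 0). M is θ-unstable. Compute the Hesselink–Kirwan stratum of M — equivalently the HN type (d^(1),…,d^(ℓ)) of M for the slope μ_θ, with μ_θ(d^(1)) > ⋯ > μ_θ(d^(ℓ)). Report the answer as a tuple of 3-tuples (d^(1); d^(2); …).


Via rank(M_{q-1}∘⋯∘M_p): M ≅ I[1,3], I[2,2].
μ_θ-semistable layers: μ^(1)=7/3; μ^(2)=-7

((1, 1, 1); (0, 1, 0))


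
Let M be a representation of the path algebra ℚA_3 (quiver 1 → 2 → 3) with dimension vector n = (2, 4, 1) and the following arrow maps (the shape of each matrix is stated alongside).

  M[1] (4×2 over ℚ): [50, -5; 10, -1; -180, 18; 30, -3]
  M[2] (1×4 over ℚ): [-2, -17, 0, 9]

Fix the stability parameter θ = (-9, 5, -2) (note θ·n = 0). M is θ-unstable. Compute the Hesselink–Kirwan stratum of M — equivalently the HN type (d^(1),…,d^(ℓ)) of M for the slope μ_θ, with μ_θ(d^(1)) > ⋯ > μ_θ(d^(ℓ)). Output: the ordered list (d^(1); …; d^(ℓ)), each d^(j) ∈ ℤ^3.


Via rank(M_{q-1}∘⋯∘M_p): M ≅ I[1,1], I[1,2], I[2,2]^2, I[2,3].
μ_θ-semistable layers: μ^(1)=5; μ^(2)=3/2; μ^(3)=-9

((0, 3, 0); (0, 1, 1); (2, 0, 0))


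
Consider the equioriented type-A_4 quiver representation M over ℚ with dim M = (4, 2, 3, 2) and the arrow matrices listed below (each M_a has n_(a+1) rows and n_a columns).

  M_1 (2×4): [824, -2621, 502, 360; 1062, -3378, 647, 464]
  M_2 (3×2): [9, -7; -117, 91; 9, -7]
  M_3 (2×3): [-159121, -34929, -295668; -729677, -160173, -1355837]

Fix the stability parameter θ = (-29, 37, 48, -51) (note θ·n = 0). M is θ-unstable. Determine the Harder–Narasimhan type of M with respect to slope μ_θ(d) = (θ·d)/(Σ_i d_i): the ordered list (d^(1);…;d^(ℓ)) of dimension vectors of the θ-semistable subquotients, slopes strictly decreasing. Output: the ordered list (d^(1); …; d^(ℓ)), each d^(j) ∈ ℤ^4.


Interval decomposition of M: I[1,1]^2, I[1,2], I[1,4], I[3,3], I[3,4].
HN type (ℓ=5): μ^(1)=48; μ^(2)=37; μ^(3)=34/3; μ^(4)=-3/2; μ^(5)=-29

((0, 0, 1, 0); (0, 1, 0, 0); (0, 1, 1, 1); (0, 0, 1, 1); (4, 0, 0, 0))


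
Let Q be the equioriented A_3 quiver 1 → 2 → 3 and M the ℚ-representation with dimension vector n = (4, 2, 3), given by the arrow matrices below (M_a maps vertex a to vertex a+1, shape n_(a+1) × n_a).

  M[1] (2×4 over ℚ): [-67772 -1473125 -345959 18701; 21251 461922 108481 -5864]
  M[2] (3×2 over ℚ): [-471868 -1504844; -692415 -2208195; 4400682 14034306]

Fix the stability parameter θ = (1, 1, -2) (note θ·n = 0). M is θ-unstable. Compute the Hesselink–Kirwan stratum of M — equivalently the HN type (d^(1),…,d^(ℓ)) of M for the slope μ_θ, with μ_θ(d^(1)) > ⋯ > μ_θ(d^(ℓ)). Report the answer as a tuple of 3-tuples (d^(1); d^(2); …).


Barcode: M ≅ I[1,1]^2, I[1,2], I[1,3], I[3,3]^2. HN layers by μ_θ (3 steps, strictly decreasing):
  μ^(1)=1; μ^(2)=0; μ^(3)=-2

((3, 1, 0); (1, 1, 1); (0, 0, 2))


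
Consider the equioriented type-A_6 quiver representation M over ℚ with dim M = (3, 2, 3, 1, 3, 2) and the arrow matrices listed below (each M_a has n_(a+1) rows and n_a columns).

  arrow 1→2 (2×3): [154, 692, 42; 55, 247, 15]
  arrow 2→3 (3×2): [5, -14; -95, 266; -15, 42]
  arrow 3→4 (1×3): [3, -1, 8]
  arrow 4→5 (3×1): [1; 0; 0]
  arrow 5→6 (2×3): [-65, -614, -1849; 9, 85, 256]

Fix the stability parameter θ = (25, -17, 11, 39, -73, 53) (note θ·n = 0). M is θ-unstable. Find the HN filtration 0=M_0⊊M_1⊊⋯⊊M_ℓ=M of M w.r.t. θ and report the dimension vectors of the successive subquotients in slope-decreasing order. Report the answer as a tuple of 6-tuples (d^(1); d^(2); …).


Interval decomposition of M: I[1,1], I[1,2], I[1,6], I[3,3]^2, I[5,5], I[5,6].
HN type (ℓ=6): μ^(1)=53; μ^(2)=25; μ^(3)=11; μ^(4)=4; μ^(5)=-3; μ^(6)=-73

((0, 0, 0, 0, 0, 2); (1, 0, 0, 0, 0, 0); (0, 0, 2, 0, 0, 0); (1, 1, 0, 0, 0, 0); (1, 1, 1, 1, 1, 0); (0, 0, 0, 0, 2, 0))


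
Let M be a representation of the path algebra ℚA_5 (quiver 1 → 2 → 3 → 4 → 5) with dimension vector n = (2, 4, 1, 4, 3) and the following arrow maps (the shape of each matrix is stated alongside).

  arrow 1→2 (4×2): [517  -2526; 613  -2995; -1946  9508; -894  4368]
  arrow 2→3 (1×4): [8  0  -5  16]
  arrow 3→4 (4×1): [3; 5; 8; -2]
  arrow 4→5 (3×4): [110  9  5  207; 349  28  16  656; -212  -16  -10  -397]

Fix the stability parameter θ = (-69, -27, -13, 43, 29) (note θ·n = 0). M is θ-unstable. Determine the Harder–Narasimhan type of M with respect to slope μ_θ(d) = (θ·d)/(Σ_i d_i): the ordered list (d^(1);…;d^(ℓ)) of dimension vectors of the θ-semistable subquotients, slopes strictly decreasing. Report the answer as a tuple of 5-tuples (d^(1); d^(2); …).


Barcode: M ≅ I[1,2], I[1,5], I[2,2]^2, I[4,4], I[4,5]^2. HN layers by μ_θ (5 steps, strictly decreasing):
  μ^(1)=43; μ^(2)=36; μ^(3)=-13; μ^(4)=-27; μ^(5)=-69

((0, 0, 0, 1, 0); (0, 0, 0, 3, 3); (0, 0, 1, 0, 0); (0, 4, 0, 0, 0); (2, 0, 0, 0, 0))


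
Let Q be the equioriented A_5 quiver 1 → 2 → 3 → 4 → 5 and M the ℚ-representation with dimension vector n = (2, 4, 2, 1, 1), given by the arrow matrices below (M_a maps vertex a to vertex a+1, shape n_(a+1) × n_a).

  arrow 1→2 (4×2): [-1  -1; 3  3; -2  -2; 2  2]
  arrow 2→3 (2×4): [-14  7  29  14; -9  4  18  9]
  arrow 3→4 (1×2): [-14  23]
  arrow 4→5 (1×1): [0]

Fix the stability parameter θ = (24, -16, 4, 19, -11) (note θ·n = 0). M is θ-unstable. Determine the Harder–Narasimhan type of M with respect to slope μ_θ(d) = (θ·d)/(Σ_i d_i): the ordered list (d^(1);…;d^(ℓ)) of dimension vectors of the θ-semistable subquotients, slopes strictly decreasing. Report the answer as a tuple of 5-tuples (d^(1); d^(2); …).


Via rank(M_{q-1}∘⋯∘M_p): M ≅ I[1,1], I[1,4], I[2,2]^2, I[2,3], I[5,5].
μ_θ-semistable layers: μ^(1)=24; μ^(2)=19; μ^(3)=4; μ^(4)=-11; μ^(5)=-16

((1, 0, 0, 0, 0); (0, 0, 0, 1, 0); (1, 1, 2, 0, 0); (0, 0, 0, 0, 1); (0, 3, 0, 0, 0))


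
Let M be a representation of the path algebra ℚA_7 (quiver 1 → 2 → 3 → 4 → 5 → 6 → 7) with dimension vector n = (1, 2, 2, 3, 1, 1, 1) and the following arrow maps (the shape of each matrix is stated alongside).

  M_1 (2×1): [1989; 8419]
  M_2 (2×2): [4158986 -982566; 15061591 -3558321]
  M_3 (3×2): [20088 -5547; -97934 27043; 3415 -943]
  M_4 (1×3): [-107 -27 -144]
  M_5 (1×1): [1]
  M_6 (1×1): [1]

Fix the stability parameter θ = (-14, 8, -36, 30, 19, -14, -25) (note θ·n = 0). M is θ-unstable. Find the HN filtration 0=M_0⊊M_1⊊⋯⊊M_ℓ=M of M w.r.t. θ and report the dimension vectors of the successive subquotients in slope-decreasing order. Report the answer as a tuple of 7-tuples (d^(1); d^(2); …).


Via rank(M_{q-1}∘⋯∘M_p): M ≅ I[1,2], I[2,7], I[3,4], I[4,4].
μ_θ-semistable layers: μ^(1)=30; μ^(2)=8; μ^(3)=5/2; μ^(4)=-14; μ^(5)=-36

((0, 0, 0, 2, 0, 0, 0); (0, 1, 0, 0, 0, 0, 0); (0, 0, 0, 1, 1, 1, 1); (1, 1, 1, 0, 0, 0, 0); (0, 0, 1, 0, 0, 0, 0))


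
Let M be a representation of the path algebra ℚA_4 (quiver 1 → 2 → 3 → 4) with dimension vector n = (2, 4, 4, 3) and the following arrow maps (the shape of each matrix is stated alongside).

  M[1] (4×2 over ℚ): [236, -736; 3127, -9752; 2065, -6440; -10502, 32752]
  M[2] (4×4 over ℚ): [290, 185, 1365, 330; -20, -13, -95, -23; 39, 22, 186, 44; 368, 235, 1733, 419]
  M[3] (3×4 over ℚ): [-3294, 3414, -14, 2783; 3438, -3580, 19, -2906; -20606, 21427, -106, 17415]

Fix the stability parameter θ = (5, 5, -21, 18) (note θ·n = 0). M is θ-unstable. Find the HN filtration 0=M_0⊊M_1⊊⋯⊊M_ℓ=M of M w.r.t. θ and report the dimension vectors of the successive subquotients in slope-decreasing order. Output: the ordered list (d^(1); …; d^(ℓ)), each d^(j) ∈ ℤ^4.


Via rank(M_{q-1}∘⋯∘M_p): M ≅ I[1,1], I[1,2], I[2,3], I[2,4]^2, I[3,4].
μ_θ-semistable layers: μ^(1)=18; μ^(2)=5; μ^(3)=-8; μ^(4)=-21

((0, 0, 0, 3); (2, 1, 0, 0); (0, 3, 3, 0); (0, 0, 1, 0))
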